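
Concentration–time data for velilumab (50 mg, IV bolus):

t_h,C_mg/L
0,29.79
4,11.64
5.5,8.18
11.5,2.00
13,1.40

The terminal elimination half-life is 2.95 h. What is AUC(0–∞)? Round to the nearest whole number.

Trapezoidal AUC_0→13:
  [0→4]: (29.79+11.64)/2 × 4 = 82.86
  [4→5.5]: (11.64+8.18)/2 × 1.5 = 14.865
  [5.5→11.5]: (8.18+2.00)/2 × 6 = 30.54
  [11.5→13]: (2.00+1.40)/2 × 1.5 = 2.55
  Sum = 130.815 mg/L·h
k_e = ln2 / t½ = 0.693147 / 2.95 = 0.2350 h^-1
Extrapolated tail: C_last / k_e = 1.40 / 0.235 = 5.957
AUC_0→∞ = 130.815 + 5.957 = 136.772 mg/L·h

AUC = 137 mg/L·h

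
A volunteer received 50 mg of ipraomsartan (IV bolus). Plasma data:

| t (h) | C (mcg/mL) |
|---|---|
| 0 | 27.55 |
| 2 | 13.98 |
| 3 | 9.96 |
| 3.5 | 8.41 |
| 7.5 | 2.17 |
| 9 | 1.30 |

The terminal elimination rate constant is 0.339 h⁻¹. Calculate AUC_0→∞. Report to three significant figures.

Trapezoidal AUC_0→9:
  [0→2]: (27.55+13.98)/2 × 2 = 41.53
  [2→3]: (13.98+9.96)/2 × 1 = 11.97
  [3→3.5]: (9.96+8.41)/2 × 0.5 = 4.5925
  [3.5→7.5]: (8.41+2.17)/2 × 4 = 21.16
  [7.5→9]: (2.17+1.30)/2 × 1.5 = 2.6025
  Sum = 81.855 mcg/mL·h
Extrapolated tail: C_last / k_e = 1.30 / 0.339 = 3.835
AUC_0→∞ = 81.855 + 3.835 = 85.69 mcg/mL·h

AUC = 85.7 mcg/mL·h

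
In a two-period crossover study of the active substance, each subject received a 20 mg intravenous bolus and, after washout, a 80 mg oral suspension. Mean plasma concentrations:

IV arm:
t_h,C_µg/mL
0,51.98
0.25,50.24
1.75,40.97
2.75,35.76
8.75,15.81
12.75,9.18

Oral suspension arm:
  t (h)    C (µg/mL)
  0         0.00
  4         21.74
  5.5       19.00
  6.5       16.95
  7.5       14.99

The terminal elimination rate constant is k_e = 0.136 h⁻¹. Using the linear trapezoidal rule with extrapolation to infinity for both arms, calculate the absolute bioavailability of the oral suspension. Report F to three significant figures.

Trapezoidal AUC_0→12.75 (IV):
  [0→0.25]: (51.98+50.24)/2 × 0.25 = 12.7775
  [0.25→1.75]: (50.24+40.97)/2 × 1.5 = 68.4075
  [1.75→2.75]: (40.97+35.76)/2 × 1 = 38.365
  [2.75→8.75]: (35.76+15.81)/2 × 6 = 154.71
  [8.75→12.75]: (15.81+9.18)/2 × 4 = 49.98
  Sum = 324.24 µg/mL·h
IV tail: 9.18/0.136 = 67.500; AUC_iv,0→∞ = 324.24 + 67.500 = 391.74 µg/mL·h
Trapezoidal AUC_0→7.5 (oral suspension):
  [0→4]: (0.00+21.74)/2 × 4 = 43.48
  [4→5.5]: (21.74+19.00)/2 × 1.5 = 30.555
  [5.5→6.5]: (19.00+16.95)/2 × 1 = 17.975
  [6.5→7.5]: (16.95+14.99)/2 × 1 = 15.97
  Sum = 107.98 µg/mL·h
oral suspension tail: 14.99/0.136 = 110.221; AUC_ev,0→∞ = 107.98 + 110.221 = 218.201 µg/mL·h
F = (AUC_ev/D_ev)/(AUC_iv/D_iv) = (218.201/80)/(391.74/20) = 2.7275125/19.587 = 0.1393

F = 0.139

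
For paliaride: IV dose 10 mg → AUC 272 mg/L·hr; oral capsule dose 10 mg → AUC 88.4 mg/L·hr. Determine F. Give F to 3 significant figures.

F = (AUC_ev / D_ev) / (AUC_iv / D_iv)
  = (88.4/10) / (272/10)
  = 8.84 / 27.2 = 0.3250

F = 0.325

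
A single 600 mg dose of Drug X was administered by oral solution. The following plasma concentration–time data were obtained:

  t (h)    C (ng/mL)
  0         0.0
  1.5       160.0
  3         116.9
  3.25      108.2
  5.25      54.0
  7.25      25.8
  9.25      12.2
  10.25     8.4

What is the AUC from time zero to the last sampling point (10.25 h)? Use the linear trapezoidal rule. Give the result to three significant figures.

AUC = 646 ng/mL·h

Trapezoidal AUC_0→10.25:
  [0→1.5]: (0.0+160.0)/2 × 1.5 = 120.0
  [1.5→3]: (160.0+116.9)/2 × 1.5 = 207.675
  [3→3.25]: (116.9+108.2)/2 × 0.25 = 28.1375
  [3.25→5.25]: (108.2+54.0)/2 × 2 = 162.2
  [5.25→7.25]: (54.0+25.8)/2 × 2 = 79.8
  [7.25→9.25]: (25.8+12.2)/2 × 2 = 38.0
  [9.25→10.25]: (12.2+8.4)/2 × 1 = 10.3
  Sum = 646.1125 ng/mL·h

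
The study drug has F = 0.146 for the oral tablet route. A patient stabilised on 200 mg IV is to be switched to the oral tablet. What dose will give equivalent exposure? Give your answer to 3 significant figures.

For equal systemic exposure: F × D_ev = D_iv
D_ev = D_iv / F = 200 / 0.146 = 1369.86 mg

D_oral = 1370 mg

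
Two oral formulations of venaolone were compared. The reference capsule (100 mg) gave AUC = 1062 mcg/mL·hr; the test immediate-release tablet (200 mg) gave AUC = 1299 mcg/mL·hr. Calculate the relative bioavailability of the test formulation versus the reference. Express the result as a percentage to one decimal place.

F_rel = 61.2%

F_rel = (AUC_test/D_test) / (AUC_ref/D_ref)
      = (1299/200) / (1062/100)
      = 6.495 / 10.62 = 0.6116 = 61.16%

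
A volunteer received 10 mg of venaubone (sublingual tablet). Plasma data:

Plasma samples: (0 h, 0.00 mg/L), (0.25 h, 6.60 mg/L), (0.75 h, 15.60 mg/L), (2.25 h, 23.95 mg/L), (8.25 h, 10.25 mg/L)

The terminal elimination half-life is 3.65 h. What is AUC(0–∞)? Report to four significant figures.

Trapezoidal AUC_0→8.25:
  [0→0.25]: (0.00+6.60)/2 × 0.25 = 0.825
  [0.25→0.75]: (6.60+15.60)/2 × 0.5 = 5.55
  [0.75→2.25]: (15.60+23.95)/2 × 1.5 = 29.6625
  [2.25→8.25]: (23.95+10.25)/2 × 6 = 102.6
  Sum = 138.6375 mg/L·h
k_e = ln2 / t½ = 0.693147 / 3.65 = 0.1899 h^-1
Extrapolated tail: C_last / k_e = 10.25 / 0.1899 = 53.976
AUC_0→∞ = 138.6375 + 53.976 = 192.6135 mg/L·h

AUC = 192.6 mg/L·h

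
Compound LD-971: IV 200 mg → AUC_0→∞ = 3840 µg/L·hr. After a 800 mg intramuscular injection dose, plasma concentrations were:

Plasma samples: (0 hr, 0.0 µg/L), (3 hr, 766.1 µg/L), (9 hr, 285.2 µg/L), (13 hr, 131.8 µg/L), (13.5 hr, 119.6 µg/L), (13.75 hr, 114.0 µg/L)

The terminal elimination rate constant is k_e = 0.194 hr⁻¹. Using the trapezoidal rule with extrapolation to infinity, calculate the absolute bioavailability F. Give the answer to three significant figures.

F = 0.379

Trapezoidal AUC_0→13.75 (intramuscular injection):
  [0→3]: (0.0+766.1)/2 × 3 = 1149.15
  [3→9]: (766.1+285.2)/2 × 6 = 3153.9
  [9→13]: (285.2+131.8)/2 × 4 = 834.0
  [13→13.5]: (131.8+119.6)/2 × 0.5 = 62.85
  [13.5→13.75]: (119.6+114.0)/2 × 0.25 = 29.2
  Sum = 5229.1 µg/L·hr
Tail: C_last/k_e = 114.0/0.194 = 587.629
AUC_0→∞ (intramuscular injection) = 5229.1 + 587.629 = 5816.729 µg/L·hr
F = (AUC_ev/D_ev)/(AUC_iv/D_iv) = (5816.729/800)/(3840/200) = 7.27091/19.2 = 0.3787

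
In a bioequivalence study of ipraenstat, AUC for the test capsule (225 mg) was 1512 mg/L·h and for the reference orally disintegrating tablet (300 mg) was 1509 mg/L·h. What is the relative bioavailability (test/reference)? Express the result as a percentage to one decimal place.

F_rel = 133.6%

F_rel = (AUC_test/D_test) / (AUC_ref/D_ref)
      = (1512/225) / (1509/300)
      = 6.72 / 5.03 = 1.3360 = 133.60%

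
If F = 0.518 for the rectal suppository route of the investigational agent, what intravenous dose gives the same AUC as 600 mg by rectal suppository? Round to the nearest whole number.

Systemic exposure from an extravascular dose = F × D_ev, so the equivalent IV dose is F × D_ev.
D_iv = F × D_ev = 0.518 × 600 = 310.8 mg

D_iv = 311 mg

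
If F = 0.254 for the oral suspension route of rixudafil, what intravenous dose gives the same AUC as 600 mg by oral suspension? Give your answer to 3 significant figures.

D_iv = 152 mg

Systemic exposure from an extravascular dose = F × D_ev, so the equivalent IV dose is F × D_ev.
D_iv = F × D_ev = 0.254 × 600 = 152.4 mg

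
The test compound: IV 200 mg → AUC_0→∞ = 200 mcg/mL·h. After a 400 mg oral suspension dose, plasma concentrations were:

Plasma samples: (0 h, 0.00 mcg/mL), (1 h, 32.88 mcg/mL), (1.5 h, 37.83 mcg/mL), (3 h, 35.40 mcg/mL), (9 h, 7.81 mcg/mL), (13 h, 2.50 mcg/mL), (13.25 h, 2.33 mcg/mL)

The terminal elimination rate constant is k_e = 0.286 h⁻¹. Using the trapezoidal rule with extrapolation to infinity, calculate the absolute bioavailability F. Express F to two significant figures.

Trapezoidal AUC_0→13.25 (oral suspension):
  [0→1]: (0.00+32.88)/2 × 1 = 16.44
  [1→1.5]: (32.88+37.83)/2 × 0.5 = 17.6775
  [1.5→3]: (37.83+35.40)/2 × 1.5 = 54.9225
  [3→9]: (35.40+7.81)/2 × 6 = 129.63
  [9→13]: (7.81+2.50)/2 × 4 = 20.62
  [13→13.25]: (2.50+2.33)/2 × 0.25 = 0.60375
  Sum = 239.89375 mcg/mL·h
Tail: C_last/k_e = 2.33/0.286 = 8.147
AUC_0→∞ (oral suspension) = 239.89375 + 8.147 = 248.04075 mcg/mL·h
F = (AUC_ev/D_ev)/(AUC_iv/D_iv) = (248.04075/400)/(200/200) = 0.620102/1 = 0.6201

F = 0.62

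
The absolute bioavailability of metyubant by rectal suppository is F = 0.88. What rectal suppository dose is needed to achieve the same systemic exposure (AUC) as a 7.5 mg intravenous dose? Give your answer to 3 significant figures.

D_rectal = 8.52 mg

For equal systemic exposure: F × D_ev = D_iv
D_ev = D_iv / F = 7.5 / 0.88 = 8.52273 mg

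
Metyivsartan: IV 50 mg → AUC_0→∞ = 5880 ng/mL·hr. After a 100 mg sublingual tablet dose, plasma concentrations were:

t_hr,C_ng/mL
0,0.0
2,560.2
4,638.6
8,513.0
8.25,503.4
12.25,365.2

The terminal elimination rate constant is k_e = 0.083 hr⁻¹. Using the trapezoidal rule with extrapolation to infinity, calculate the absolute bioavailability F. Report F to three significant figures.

F = 0.878

Trapezoidal AUC_0→12.25 (sublingual tablet):
  [0→2]: (0.0+560.2)/2 × 2 = 560.2
  [2→4]: (560.2+638.6)/2 × 2 = 1198.8
  [4→8]: (638.6+513.0)/2 × 4 = 2303.2
  [8→8.25]: (513.0+503.4)/2 × 0.25 = 127.05
  [8.25→12.25]: (503.4+365.2)/2 × 4 = 1737.2
  Sum = 5926.45 ng/mL·hr
Tail: C_last/k_e = 365.2/0.083 = 4400.000
AUC_0→∞ (sublingual tablet) = 5926.45 + 4400.000 = 10326.45 ng/mL·hr
F = (AUC_ev/D_ev)/(AUC_iv/D_iv) = (10326.45/100)/(5880/50) = 103.2645/117.6 = 0.8781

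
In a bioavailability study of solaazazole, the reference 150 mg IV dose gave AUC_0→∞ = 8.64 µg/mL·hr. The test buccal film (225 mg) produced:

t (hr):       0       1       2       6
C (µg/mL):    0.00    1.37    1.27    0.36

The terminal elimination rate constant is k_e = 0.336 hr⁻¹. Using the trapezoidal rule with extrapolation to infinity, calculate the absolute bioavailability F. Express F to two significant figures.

F = 0.49

Trapezoidal AUC_0→6 (buccal film):
  [0→1]: (0.00+1.37)/2 × 1 = 0.685
  [1→2]: (1.37+1.27)/2 × 1 = 1.32
  [2→6]: (1.27+0.36)/2 × 4 = 3.26
  Sum = 5.265 µg/mL·hr
Tail: C_last/k_e = 0.36/0.336 = 1.071
AUC_0→∞ (buccal film) = 5.265 + 1.071 = 6.336 µg/mL·hr
F = (AUC_ev/D_ev)/(AUC_iv/D_iv) = (6.336/225)/(8.64/150) = 0.02816/0.0576 = 0.4889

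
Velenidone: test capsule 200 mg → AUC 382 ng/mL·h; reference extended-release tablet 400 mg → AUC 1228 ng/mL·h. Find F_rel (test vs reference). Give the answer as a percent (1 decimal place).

F_rel = (AUC_test/D_test) / (AUC_ref/D_ref)
      = (382/200) / (1228/400)
      = 1.91 / 3.07 = 0.6221 = 62.21%

F_rel = 62.2%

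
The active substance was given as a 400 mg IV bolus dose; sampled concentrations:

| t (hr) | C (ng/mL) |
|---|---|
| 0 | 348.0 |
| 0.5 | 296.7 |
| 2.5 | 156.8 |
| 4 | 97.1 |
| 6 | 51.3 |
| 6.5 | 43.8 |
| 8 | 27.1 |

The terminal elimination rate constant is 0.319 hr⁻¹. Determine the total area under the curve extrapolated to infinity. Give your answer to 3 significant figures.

Trapezoidal AUC_0→8:
  [0→0.5]: (348.0+296.7)/2 × 0.5 = 161.175
  [0.5→2.5]: (296.7+156.8)/2 × 2 = 453.5
  [2.5→4]: (156.8+97.1)/2 × 1.5 = 190.425
  [4→6]: (97.1+51.3)/2 × 2 = 148.4
  [6→6.5]: (51.3+43.8)/2 × 0.5 = 23.775
  [6.5→8]: (43.8+27.1)/2 × 1.5 = 53.175
  Sum = 1030.45 ng/mL·hr
Extrapolated tail: C_last / k_e = 27.1 / 0.319 = 84.953
AUC_0→∞ = 1030.45 + 84.953 = 1115.403 ng/mL·hr

AUC = 1120 ng/mL·hr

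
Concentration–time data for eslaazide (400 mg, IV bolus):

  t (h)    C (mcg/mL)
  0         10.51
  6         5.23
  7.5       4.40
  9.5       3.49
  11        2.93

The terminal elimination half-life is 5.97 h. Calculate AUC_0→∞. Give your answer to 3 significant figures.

Trapezoidal AUC_0→11:
  [0→6]: (10.51+5.23)/2 × 6 = 47.22
  [6→7.5]: (5.23+4.40)/2 × 1.5 = 7.2225
  [7.5→9.5]: (4.40+3.49)/2 × 2 = 7.89
  [9.5→11]: (3.49+2.93)/2 × 1.5 = 4.815
  Sum = 67.1475 mcg/mL·h
k_e = ln2 / t½ = 0.693147 / 5.97 = 0.1161 h^-1
Extrapolated tail: C_last / k_e = 2.93 / 0.1161 = 25.237
AUC_0→∞ = 67.1475 + 25.237 = 92.3845 mcg/mL·h

AUC = 92.4 mcg/mL·h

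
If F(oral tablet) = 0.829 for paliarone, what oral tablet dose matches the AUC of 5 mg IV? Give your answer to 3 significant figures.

D_oral = 6.03 mg

For equal systemic exposure: F × D_ev = D_iv
D_ev = D_iv / F = 5 / 0.829 = 6.03136 mg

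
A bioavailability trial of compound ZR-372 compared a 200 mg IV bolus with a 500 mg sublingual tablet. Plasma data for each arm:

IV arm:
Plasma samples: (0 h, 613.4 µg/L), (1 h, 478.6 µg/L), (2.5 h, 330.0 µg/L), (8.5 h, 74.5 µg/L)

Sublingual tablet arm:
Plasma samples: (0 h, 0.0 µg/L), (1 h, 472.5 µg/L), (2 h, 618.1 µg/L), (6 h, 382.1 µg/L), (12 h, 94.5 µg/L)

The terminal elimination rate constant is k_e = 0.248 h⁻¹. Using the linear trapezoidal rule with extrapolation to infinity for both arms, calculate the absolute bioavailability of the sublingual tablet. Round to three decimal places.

Trapezoidal AUC_0→8.5 (IV):
  [0→1]: (613.4+478.6)/2 × 1 = 546.0
  [1→2.5]: (478.6+330.0)/2 × 1.5 = 606.45
  [2.5→8.5]: (330.0+74.5)/2 × 6 = 1213.5
  Sum = 2365.95 µg/L·h
IV tail: 74.5/0.248 = 300.403; AUC_iv,0→∞ = 2365.95 + 300.403 = 2666.353 µg/L·h
Trapezoidal AUC_0→12 (sublingual tablet):
  [0→1]: (0.0+472.5)/2 × 1 = 236.25
  [1→2]: (472.5+618.1)/2 × 1 = 545.3
  [2→6]: (618.1+382.1)/2 × 4 = 2000.4
  [6→12]: (382.1+94.5)/2 × 6 = 1429.8
  Sum = 4211.75 µg/L·h
sublingual tablet tail: 94.5/0.248 = 381.048; AUC_ev,0→∞ = 4211.75 + 381.048 = 4592.798 µg/L·h
F = (AUC_ev/D_ev)/(AUC_iv/D_iv) = (4592.798/500)/(2666.353/200) = 9.185596/13.331765 = 0.6890

F = 0.689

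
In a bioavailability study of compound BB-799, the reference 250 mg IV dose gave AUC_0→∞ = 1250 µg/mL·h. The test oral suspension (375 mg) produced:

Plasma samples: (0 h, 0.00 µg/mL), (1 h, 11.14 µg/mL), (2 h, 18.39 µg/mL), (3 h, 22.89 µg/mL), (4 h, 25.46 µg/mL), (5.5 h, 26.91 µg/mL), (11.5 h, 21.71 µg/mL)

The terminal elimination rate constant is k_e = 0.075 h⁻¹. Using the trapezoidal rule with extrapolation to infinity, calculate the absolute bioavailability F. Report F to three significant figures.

Trapezoidal AUC_0→11.5 (oral suspension):
  [0→1]: (0.00+11.14)/2 × 1 = 5.57
  [1→2]: (11.14+18.39)/2 × 1 = 14.765
  [2→3]: (18.39+22.89)/2 × 1 = 20.64
  [3→4]: (22.89+25.46)/2 × 1 = 24.175
  [4→5.5]: (25.46+26.91)/2 × 1.5 = 39.2775
  [5.5→11.5]: (26.91+21.71)/2 × 6 = 145.86
  Sum = 250.2875 µg/mL·h
Tail: C_last/k_e = 21.71/0.075 = 289.467
AUC_0→∞ (oral suspension) = 250.2875 + 289.467 = 539.7545 µg/mL·h
F = (AUC_ev/D_ev)/(AUC_iv/D_iv) = (539.7545/375)/(1250/250) = 1.43935/5 = 0.2879

F = 0.288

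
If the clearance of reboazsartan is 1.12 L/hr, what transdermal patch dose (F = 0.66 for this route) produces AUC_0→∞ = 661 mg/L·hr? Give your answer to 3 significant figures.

Dose = CL × AUC_0→∞ / F
     = 1.12 × 661 / 0.66 = 1121.7 mg

Dose = 1120 mg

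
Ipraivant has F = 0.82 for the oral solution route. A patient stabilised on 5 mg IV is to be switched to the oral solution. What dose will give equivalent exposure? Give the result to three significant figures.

For equal systemic exposure: F × D_ev = D_iv
D_ev = D_iv / F = 5 / 0.82 = 6.09756 mg

D_oral = 6.10 mg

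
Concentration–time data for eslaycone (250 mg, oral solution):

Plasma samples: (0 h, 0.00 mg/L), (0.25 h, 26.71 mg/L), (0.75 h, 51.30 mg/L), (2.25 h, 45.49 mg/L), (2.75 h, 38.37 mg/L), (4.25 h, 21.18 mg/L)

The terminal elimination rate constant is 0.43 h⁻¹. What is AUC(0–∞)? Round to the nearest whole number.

Trapezoidal AUC_0→4.25:
  [0→0.25]: (0.00+26.71)/2 × 0.25 = 3.33875
  [0.25→0.75]: (26.71+51.30)/2 × 0.5 = 19.5025
  [0.75→2.25]: (51.30+45.49)/2 × 1.5 = 72.5925
  [2.25→2.75]: (45.49+38.37)/2 × 0.5 = 20.965
  [2.75→4.25]: (38.37+21.18)/2 × 1.5 = 44.6625
  Sum = 161.06125 mg/L·h
Extrapolated tail: C_last / k_e = 21.18 / 0.43 = 49.256
AUC_0→∞ = 161.06125 + 49.256 = 210.31725 mg/L·h

AUC = 210 mg/L·h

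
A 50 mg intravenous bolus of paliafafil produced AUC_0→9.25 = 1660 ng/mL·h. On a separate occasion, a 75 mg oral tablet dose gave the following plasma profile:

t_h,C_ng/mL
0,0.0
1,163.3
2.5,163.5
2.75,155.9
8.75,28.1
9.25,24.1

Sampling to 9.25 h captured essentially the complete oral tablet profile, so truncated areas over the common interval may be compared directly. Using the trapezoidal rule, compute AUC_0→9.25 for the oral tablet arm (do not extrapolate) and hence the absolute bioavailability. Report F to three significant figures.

Trapezoidal AUC_0→9.25 (oral tablet):
  [0→1]: (0.0+163.3)/2 × 1 = 81.65
  [1→2.5]: (163.3+163.5)/2 × 1.5 = 245.1
  [2.5→2.75]: (163.5+155.9)/2 × 0.25 = 39.925
  [2.75→8.75]: (155.9+28.1)/2 × 6 = 552.0
  [8.75→9.25]: (28.1+24.1)/2 × 0.5 = 13.05
  Sum = 931.725 ng/mL·h
F = (AUC_ev/D_ev)/(AUC_iv/D_iv) = (931.725/75)/(1660/50) = 12.423/33.2 = 0.3742

F = 0.374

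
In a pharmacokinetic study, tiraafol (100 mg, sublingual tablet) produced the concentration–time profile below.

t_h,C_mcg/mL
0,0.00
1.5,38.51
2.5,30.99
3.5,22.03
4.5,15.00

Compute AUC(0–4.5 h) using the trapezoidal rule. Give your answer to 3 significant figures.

AUC = 109 mcg/mL·h

Trapezoidal AUC_0→4.5:
  [0→1.5]: (0.00+38.51)/2 × 1.5 = 28.8825
  [1.5→2.5]: (38.51+30.99)/2 × 1 = 34.75
  [2.5→3.5]: (30.99+22.03)/2 × 1 = 26.51
  [3.5→4.5]: (22.03+15.00)/2 × 1 = 18.515
  Sum = 108.6575 mcg/mL·h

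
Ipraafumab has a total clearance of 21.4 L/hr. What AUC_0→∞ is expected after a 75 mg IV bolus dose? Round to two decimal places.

AUC_0→∞ = Dose_iv / CL
        = 75 / 21.4 = 3.50467 mg/L·hr

AUC = 3.50 mg/L·hr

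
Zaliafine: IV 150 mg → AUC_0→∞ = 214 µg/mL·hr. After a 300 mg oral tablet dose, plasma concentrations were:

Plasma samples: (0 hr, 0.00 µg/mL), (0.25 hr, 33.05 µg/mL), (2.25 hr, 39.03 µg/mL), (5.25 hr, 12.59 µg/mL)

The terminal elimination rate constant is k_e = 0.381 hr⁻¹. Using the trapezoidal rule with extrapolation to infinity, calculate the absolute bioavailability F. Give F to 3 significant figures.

Trapezoidal AUC_0→5.25 (oral tablet):
  [0→0.25]: (0.00+33.05)/2 × 0.25 = 4.13125
  [0.25→2.25]: (33.05+39.03)/2 × 2 = 72.08
  [2.25→5.25]: (39.03+12.59)/2 × 3 = 77.43
  Sum = 153.64125 µg/mL·hr
Tail: C_last/k_e = 12.59/0.381 = 33.045
AUC_0→∞ (oral tablet) = 153.64125 + 33.045 = 186.68625 µg/mL·hr
F = (AUC_ev/D_ev)/(AUC_iv/D_iv) = (186.68625/300)/(214/150) = 0.6222875/1.42667 = 0.4362

F = 0.436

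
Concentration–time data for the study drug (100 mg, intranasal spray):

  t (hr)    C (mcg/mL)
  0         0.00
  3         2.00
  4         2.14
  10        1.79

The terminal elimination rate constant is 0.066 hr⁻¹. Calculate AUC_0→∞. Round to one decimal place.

AUC = 44.0 mcg/mL·hr

Trapezoidal AUC_0→10:
  [0→3]: (0.00+2.00)/2 × 3 = 3.0
  [3→4]: (2.00+2.14)/2 × 1 = 2.07
  [4→10]: (2.14+1.79)/2 × 6 = 11.79
  Sum = 16.86 mcg/mL·hr
Extrapolated tail: C_last / k_e = 1.79 / 0.066 = 27.121
AUC_0→∞ = 16.86 + 27.121 = 43.981 mcg/mL·hr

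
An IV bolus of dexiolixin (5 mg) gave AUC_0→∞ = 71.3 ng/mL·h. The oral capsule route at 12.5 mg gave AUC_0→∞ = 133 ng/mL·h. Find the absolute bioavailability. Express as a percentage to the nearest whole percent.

F = (AUC_ev / D_ev) / (AUC_iv / D_iv)
  = (133/12.5) / (71.3/5)
  = 10.64 / 14.26 = 0.7461
  = 74.61%

F = 75%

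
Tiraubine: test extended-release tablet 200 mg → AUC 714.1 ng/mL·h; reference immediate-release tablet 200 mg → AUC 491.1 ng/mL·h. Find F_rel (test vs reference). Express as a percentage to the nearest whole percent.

F_rel = (AUC_test/D_test) / (AUC_ref/D_ref)
      = (714.1/200) / (491.1/200)
      = 3.5705 / 2.4555 = 1.4541 = 145.41%

F_rel = 145%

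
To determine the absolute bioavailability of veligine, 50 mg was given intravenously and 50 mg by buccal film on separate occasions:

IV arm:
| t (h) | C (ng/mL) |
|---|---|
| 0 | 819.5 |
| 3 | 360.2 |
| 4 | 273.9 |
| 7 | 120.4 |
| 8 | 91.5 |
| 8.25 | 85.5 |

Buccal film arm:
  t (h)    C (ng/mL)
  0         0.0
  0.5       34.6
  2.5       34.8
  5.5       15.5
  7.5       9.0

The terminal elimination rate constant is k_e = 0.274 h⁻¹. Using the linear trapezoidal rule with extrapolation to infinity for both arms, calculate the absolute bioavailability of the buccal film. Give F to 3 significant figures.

Trapezoidal AUC_0→8.25 (IV):
  [0→3]: (819.5+360.2)/2 × 3 = 1769.55
  [3→4]: (360.2+273.9)/2 × 1 = 317.05
  [4→7]: (273.9+120.4)/2 × 3 = 591.45
  [7→8]: (120.4+91.5)/2 × 1 = 105.95
  [8→8.25]: (91.5+85.5)/2 × 0.25 = 22.125
  Sum = 2806.125 ng/mL·h
IV tail: 85.5/0.274 = 312.044; AUC_iv,0→∞ = 2806.125 + 312.044 = 3118.169 ng/mL·h
Trapezoidal AUC_0→7.5 (buccal film):
  [0→0.5]: (0.0+34.6)/2 × 0.5 = 8.65
  [0.5→2.5]: (34.6+34.8)/2 × 2 = 69.4
  [2.5→5.5]: (34.8+15.5)/2 × 3 = 75.45
  [5.5→7.5]: (15.5+9.0)/2 × 2 = 24.5
  Sum = 178.0 ng/mL·h
buccal film tail: 9.0/0.274 = 32.847; AUC_ev,0→∞ = 178.0 + 32.847 = 210.847 ng/mL·h
F = (AUC_ev/D_ev)/(AUC_iv/D_iv) = (210.847/50)/(3118.169/50) = 4.21694/62.36338 = 0.0676

F = 0.0676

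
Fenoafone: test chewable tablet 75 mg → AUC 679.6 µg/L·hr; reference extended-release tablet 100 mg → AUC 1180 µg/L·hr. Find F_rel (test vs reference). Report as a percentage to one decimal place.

F_rel = 76.8%

F_rel = (AUC_test/D_test) / (AUC_ref/D_ref)
      = (679.6/75) / (1180/100)
      = 9.06133 / 11.8 = 0.7679 = 76.79%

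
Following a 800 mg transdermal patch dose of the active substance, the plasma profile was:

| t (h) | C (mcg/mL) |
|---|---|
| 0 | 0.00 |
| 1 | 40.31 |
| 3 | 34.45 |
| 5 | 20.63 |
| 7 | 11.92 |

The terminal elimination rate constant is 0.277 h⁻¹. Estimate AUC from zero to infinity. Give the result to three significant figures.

AUC = 226 mcg/mL·h

Trapezoidal AUC_0→7:
  [0→1]: (0.00+40.31)/2 × 1 = 20.155
  [1→3]: (40.31+34.45)/2 × 2 = 74.76
  [3→5]: (34.45+20.63)/2 × 2 = 55.08
  [5→7]: (20.63+11.92)/2 × 2 = 32.55
  Sum = 182.545 mcg/mL·h
Extrapolated tail: C_last / k_e = 11.92 / 0.277 = 43.032
AUC_0→∞ = 182.545 + 43.032 = 225.577 mcg/mL·h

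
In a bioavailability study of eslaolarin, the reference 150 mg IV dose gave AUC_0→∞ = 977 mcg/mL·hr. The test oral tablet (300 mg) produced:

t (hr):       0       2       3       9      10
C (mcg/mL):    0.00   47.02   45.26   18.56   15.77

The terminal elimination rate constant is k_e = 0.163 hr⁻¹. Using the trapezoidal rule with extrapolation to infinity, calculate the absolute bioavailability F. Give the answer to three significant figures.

Trapezoidal AUC_0→10 (oral tablet):
  [0→2]: (0.00+47.02)/2 × 2 = 47.02
  [2→3]: (47.02+45.26)/2 × 1 = 46.14
  [3→9]: (45.26+18.56)/2 × 6 = 191.46
  [9→10]: (18.56+15.77)/2 × 1 = 17.165
  Sum = 301.785 mcg/mL·hr
Tail: C_last/k_e = 15.77/0.163 = 96.748
AUC_0→∞ (oral tablet) = 301.785 + 96.748 = 398.533 mcg/mL·hr
F = (AUC_ev/D_ev)/(AUC_iv/D_iv) = (398.533/300)/(977/150) = 1.32844/6.51333 = 0.2040

F = 0.204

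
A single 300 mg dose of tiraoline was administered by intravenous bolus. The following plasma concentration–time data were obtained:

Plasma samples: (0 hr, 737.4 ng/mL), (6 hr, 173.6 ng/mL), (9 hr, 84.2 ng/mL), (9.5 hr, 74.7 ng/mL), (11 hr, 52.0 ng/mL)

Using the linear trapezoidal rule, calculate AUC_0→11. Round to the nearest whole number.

Trapezoidal AUC_0→11:
  [0→6]: (737.4+173.6)/2 × 6 = 2733.0
  [6→9]: (173.6+84.2)/2 × 3 = 386.7
  [9→9.5]: (84.2+74.7)/2 × 0.5 = 39.725
  [9.5→11]: (74.7+52.0)/2 × 1.5 = 95.025
  Sum = 3254.45 ng/mL·hr

AUC = 3254 ng/mL·hr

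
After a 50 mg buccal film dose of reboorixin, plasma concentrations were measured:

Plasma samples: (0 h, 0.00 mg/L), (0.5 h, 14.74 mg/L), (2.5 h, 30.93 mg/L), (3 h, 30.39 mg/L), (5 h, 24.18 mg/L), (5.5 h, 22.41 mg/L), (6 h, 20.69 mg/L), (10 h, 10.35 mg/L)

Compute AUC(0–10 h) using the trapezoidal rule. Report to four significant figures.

Trapezoidal AUC_0→10:
  [0→0.5]: (0.00+14.74)/2 × 0.5 = 3.685
  [0.5→2.5]: (14.74+30.93)/2 × 2 = 45.67
  [2.5→3]: (30.93+30.39)/2 × 0.5 = 15.33
  [3→5]: (30.39+24.18)/2 × 2 = 54.57
  [5→5.5]: (24.18+22.41)/2 × 0.5 = 11.6475
  [5.5→6]: (22.41+20.69)/2 × 0.5 = 10.775
  [6→10]: (20.69+10.35)/2 × 4 = 62.08
  Sum = 203.7575 mg/L·h

AUC = 203.8 mg/L·h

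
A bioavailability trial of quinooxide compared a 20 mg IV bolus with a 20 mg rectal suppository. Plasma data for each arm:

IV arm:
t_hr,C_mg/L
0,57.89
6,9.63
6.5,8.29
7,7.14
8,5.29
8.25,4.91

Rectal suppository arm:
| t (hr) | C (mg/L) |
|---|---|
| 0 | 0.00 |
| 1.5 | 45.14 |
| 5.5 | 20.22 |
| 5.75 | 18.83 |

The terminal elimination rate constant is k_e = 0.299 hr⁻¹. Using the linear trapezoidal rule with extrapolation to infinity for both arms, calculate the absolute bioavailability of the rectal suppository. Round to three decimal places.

Trapezoidal AUC_0→8.25 (IV):
  [0→6]: (57.89+9.63)/2 × 6 = 202.56
  [6→6.5]: (9.63+8.29)/2 × 0.5 = 4.48
  [6.5→7]: (8.29+7.14)/2 × 0.5 = 3.8575
  [7→8]: (7.14+5.29)/2 × 1 = 6.215
  [8→8.25]: (5.29+4.91)/2 × 0.25 = 1.275
  Sum = 218.3875 mg/L·hr
IV tail: 4.91/0.299 = 16.421; AUC_iv,0→∞ = 218.3875 + 16.421 = 234.8085 mg/L·hr
Trapezoidal AUC_0→5.75 (rectal suppository):
  [0→1.5]: (0.00+45.14)/2 × 1.5 = 33.855
  [1.5→5.5]: (45.14+20.22)/2 × 4 = 130.72
  [5.5→5.75]: (20.22+18.83)/2 × 0.25 = 4.88125
  Sum = 169.45625 mg/L·hr
rectal suppository tail: 18.83/0.299 = 62.977; AUC_ev,0→∞ = 169.45625 + 62.977 = 232.43325 mg/L·hr
F = (AUC_ev/D_ev)/(AUC_iv/D_iv) = (232.43325/20)/(234.8085/20) = 11.6217/11.740425 = 0.9899

F = 0.990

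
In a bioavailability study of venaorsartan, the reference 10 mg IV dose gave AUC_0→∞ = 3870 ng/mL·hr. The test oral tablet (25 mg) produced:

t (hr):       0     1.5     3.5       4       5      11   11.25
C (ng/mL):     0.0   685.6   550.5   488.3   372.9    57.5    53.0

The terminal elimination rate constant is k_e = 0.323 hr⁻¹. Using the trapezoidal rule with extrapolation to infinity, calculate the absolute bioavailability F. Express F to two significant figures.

Trapezoidal AUC_0→11.25 (oral tablet):
  [0→1.5]: (0.0+685.6)/2 × 1.5 = 514.2
  [1.5→3.5]: (685.6+550.5)/2 × 2 = 1236.1
  [3.5→4]: (550.5+488.3)/2 × 0.5 = 259.7
  [4→5]: (488.3+372.9)/2 × 1 = 430.6
  [5→11]: (372.9+57.5)/2 × 6 = 1291.2
  [11→11.25]: (57.5+53.0)/2 × 0.25 = 13.8125
  Sum = 3745.6125 ng/mL·hr
Tail: C_last/k_e = 53.0/0.323 = 164.087
AUC_0→∞ (oral tablet) = 3745.6125 + 164.087 = 3909.6995 ng/mL·hr
F = (AUC_ev/D_ev)/(AUC_iv/D_iv) = (3909.6995/25)/(3870/10) = 156.38798/387 = 0.4041

F = 0.40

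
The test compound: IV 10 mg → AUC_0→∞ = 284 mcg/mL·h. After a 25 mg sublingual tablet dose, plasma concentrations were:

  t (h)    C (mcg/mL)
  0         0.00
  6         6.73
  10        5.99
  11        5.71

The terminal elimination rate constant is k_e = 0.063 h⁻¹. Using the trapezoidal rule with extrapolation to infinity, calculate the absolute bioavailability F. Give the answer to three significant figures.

Trapezoidal AUC_0→11 (sublingual tablet):
  [0→6]: (0.00+6.73)/2 × 6 = 20.19
  [6→10]: (6.73+5.99)/2 × 4 = 25.44
  [10→11]: (5.99+5.71)/2 × 1 = 5.85
  Sum = 51.48 mcg/mL·h
Tail: C_last/k_e = 5.71/0.063 = 90.635
AUC_0→∞ (sublingual tablet) = 51.48 + 90.635 = 142.115 mcg/mL·h
F = (AUC_ev/D_ev)/(AUC_iv/D_iv) = (142.115/25)/(284/10) = 5.6846/28.4 = 0.2002

F = 0.200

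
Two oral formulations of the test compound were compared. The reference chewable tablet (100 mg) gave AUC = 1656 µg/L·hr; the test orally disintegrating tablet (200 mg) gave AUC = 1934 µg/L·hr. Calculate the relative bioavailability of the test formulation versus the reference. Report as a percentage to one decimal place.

F_rel = 58.4%

F_rel = (AUC_test/D_test) / (AUC_ref/D_ref)
      = (1934/200) / (1656/100)
      = 9.67 / 16.56 = 0.5839 = 58.39%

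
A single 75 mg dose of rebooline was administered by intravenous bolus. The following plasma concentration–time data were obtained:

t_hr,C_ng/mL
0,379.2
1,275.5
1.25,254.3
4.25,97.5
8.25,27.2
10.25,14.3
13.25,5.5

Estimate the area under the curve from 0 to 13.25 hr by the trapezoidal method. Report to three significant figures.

AUC = 1240 ng/mL·hr

Trapezoidal AUC_0→13.25:
  [0→1]: (379.2+275.5)/2 × 1 = 327.35
  [1→1.25]: (275.5+254.3)/2 × 0.25 = 66.225
  [1.25→4.25]: (254.3+97.5)/2 × 3 = 527.7
  [4.25→8.25]: (97.5+27.2)/2 × 4 = 249.4
  [8.25→10.25]: (27.2+14.3)/2 × 2 = 41.5
  [10.25→13.25]: (14.3+5.5)/2 × 3 = 29.7
  Sum = 1241.875 ng/mL·hr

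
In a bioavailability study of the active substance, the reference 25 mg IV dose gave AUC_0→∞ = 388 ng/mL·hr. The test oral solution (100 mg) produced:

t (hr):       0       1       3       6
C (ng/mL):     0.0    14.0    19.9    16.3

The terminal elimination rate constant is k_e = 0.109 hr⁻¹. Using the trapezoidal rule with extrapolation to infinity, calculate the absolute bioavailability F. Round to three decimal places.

F = 0.158

Trapezoidal AUC_0→6 (oral solution):
  [0→1]: (0.0+14.0)/2 × 1 = 7.0
  [1→3]: (14.0+19.9)/2 × 2 = 33.9
  [3→6]: (19.9+16.3)/2 × 3 = 54.3
  Sum = 95.2 ng/mL·hr
Tail: C_last/k_e = 16.3/0.109 = 149.541
AUC_0→∞ (oral solution) = 95.2 + 149.541 = 244.741 ng/mL·hr
F = (AUC_ev/D_ev)/(AUC_iv/D_iv) = (244.741/100)/(388/25) = 2.44741/15.52 = 0.1577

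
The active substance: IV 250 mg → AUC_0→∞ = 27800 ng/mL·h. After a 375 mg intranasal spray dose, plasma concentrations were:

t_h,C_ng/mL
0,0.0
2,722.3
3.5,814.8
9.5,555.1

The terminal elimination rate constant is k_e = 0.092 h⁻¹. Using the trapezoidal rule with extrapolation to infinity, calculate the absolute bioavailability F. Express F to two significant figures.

Trapezoidal AUC_0→9.5 (intranasal spray):
  [0→2]: (0.0+722.3)/2 × 2 = 722.3
  [2→3.5]: (722.3+814.8)/2 × 1.5 = 1152.825
  [3.5→9.5]: (814.8+555.1)/2 × 6 = 4109.7
  Sum = 5984.825 ng/mL·h
Tail: C_last/k_e = 555.1/0.092 = 6033.696
AUC_0→∞ (intranasal spray) = 5984.825 + 6033.696 = 12018.521 ng/mL·h
F = (AUC_ev/D_ev)/(AUC_iv/D_iv) = (12018.521/375)/(27800/250) = 32.0494/111.2 = 0.2882

F = 0.29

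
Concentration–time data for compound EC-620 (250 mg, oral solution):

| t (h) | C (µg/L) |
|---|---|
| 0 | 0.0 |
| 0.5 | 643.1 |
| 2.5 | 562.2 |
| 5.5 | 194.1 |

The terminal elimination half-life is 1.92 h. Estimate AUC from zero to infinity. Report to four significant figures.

AUC = 3038 µg/L·h

Trapezoidal AUC_0→5.5:
  [0→0.5]: (0.0+643.1)/2 × 0.5 = 160.775
  [0.5→2.5]: (643.1+562.2)/2 × 2 = 1205.3
  [2.5→5.5]: (562.2+194.1)/2 × 3 = 1134.45
  Sum = 2500.525 µg/L·h
k_e = ln2 / t½ = 0.693147 / 1.92 = 0.3610 h^-1
Extrapolated tail: C_last / k_e = 194.1 / 0.361 = 537.673
AUC_0→∞ = 2500.525 + 537.673 = 3038.198 µg/L·h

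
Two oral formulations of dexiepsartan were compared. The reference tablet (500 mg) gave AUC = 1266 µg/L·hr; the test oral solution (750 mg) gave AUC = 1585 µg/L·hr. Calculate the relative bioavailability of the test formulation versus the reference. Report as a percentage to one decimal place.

F_rel = (AUC_test/D_test) / (AUC_ref/D_ref)
      = (1585/750) / (1266/500)
      = 2.11333 / 2.532 = 0.8346 = 83.46%

F_rel = 83.5%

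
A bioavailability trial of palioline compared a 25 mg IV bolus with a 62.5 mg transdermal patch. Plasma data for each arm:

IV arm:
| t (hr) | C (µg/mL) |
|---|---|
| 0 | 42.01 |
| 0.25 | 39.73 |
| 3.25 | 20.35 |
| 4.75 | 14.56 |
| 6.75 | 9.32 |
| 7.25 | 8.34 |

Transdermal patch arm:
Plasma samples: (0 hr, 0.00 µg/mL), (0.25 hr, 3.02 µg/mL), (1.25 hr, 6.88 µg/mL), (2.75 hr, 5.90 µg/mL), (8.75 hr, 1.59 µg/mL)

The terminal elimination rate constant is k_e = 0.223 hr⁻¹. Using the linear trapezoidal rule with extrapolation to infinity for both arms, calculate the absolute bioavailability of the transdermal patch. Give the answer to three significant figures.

Trapezoidal AUC_0→7.25 (IV):
  [0→0.25]: (42.01+39.73)/2 × 0.25 = 10.2175
  [0.25→3.25]: (39.73+20.35)/2 × 3 = 90.12
  [3.25→4.75]: (20.35+14.56)/2 × 1.5 = 26.1825
  [4.75→6.75]: (14.56+9.32)/2 × 2 = 23.88
  [6.75→7.25]: (9.32+8.34)/2 × 0.5 = 4.415
  Sum = 154.815 µg/mL·hr
IV tail: 8.34/0.223 = 37.399; AUC_iv,0→∞ = 154.815 + 37.399 = 192.214 µg/mL·hr
Trapezoidal AUC_0→8.75 (transdermal patch):
  [0→0.25]: (0.00+3.02)/2 × 0.25 = 0.3775
  [0.25→1.25]: (3.02+6.88)/2 × 1 = 4.95
  [1.25→2.75]: (6.88+5.90)/2 × 1.5 = 9.585
  [2.75→8.75]: (5.90+1.59)/2 × 6 = 22.47
  Sum = 37.3825 µg/mL·hr
transdermal patch tail: 1.59/0.223 = 7.130; AUC_ev,0→∞ = 37.3825 + 7.130 = 44.5125 µg/mL·hr
F = (AUC_ev/D_ev)/(AUC_iv/D_iv) = (44.5125/62.5)/(192.214/25) = 0.7122/7.68856 = 0.0926

F = 0.0926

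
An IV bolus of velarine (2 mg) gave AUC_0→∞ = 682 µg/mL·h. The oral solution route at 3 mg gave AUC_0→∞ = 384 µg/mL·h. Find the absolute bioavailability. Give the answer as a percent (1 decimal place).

F = (AUC_ev / D_ev) / (AUC_iv / D_iv)
  = (384/3) / (682/2)
  = 128 / 341 = 0.3754
  = 37.54%

F = 37.5%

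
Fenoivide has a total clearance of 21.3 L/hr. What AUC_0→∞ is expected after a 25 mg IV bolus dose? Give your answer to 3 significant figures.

AUC_0→∞ = Dose_iv / CL
        = 25 / 21.3 = 1.17371 mg/L·hr

AUC = 1.17 mg/L·hr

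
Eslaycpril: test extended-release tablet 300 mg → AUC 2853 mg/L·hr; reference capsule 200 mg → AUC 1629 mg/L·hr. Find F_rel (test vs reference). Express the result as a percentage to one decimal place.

F_rel = 116.8%

F_rel = (AUC_test/D_test) / (AUC_ref/D_ref)
      = (2853/300) / (1629/200)
      = 9.51 / 8.145 = 1.1676 = 116.76%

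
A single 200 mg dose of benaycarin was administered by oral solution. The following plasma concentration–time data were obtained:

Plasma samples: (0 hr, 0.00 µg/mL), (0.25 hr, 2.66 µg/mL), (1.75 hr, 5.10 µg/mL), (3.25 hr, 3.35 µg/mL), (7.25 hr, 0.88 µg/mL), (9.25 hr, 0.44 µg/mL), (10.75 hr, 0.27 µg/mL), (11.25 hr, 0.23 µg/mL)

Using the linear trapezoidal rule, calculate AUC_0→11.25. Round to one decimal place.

AUC = 22.9 µg/mL·hr

Trapezoidal AUC_0→11.25:
  [0→0.25]: (0.00+2.66)/2 × 0.25 = 0.3325
  [0.25→1.75]: (2.66+5.10)/2 × 1.5 = 5.82
  [1.75→3.25]: (5.10+3.35)/2 × 1.5 = 6.3375
  [3.25→7.25]: (3.35+0.88)/2 × 4 = 8.46
  [7.25→9.25]: (0.88+0.44)/2 × 2 = 1.32
  [9.25→10.75]: (0.44+0.27)/2 × 1.5 = 0.5325
  [10.75→11.25]: (0.27+0.23)/2 × 0.5 = 0.125
  Sum = 22.9275 µg/mL·hr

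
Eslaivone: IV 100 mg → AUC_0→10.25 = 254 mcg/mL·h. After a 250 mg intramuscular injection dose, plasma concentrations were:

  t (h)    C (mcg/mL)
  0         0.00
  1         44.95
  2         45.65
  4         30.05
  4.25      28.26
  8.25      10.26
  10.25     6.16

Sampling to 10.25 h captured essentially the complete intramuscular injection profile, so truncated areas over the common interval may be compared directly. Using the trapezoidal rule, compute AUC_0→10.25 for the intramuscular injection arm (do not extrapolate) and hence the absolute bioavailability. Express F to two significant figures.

Trapezoidal AUC_0→10.25 (intramuscular injection):
  [0→1]: (0.00+44.95)/2 × 1 = 22.475
  [1→2]: (44.95+45.65)/2 × 1 = 45.3
  [2→4]: (45.65+30.05)/2 × 2 = 75.7
  [4→4.25]: (30.05+28.26)/2 × 0.25 = 7.28875
  [4.25→8.25]: (28.26+10.26)/2 × 4 = 77.04
  [8.25→10.25]: (10.26+6.16)/2 × 2 = 16.42
  Sum = 244.22375 mcg/mL·h
F = (AUC_ev/D_ev)/(AUC_iv/D_iv) = (244.22375/250)/(254/100) = 0.976895/2.54 = 0.3846

F = 0.38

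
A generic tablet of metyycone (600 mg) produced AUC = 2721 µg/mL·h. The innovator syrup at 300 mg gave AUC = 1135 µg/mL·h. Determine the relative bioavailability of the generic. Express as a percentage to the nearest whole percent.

F_rel = (AUC_test/D_test) / (AUC_ref/D_ref)
      = (2721/600) / (1135/300)
      = 4.535 / 3.78333 = 1.1987 = 119.87%

F_rel = 120%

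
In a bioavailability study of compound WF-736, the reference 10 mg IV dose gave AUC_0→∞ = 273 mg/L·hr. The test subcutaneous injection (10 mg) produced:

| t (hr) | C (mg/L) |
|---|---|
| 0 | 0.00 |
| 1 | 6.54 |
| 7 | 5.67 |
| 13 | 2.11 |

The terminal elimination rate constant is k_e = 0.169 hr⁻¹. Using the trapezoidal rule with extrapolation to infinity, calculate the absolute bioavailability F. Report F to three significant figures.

F = 0.277

Trapezoidal AUC_0→13 (subcutaneous injection):
  [0→1]: (0.00+6.54)/2 × 1 = 3.27
  [1→7]: (6.54+5.67)/2 × 6 = 36.63
  [7→13]: (5.67+2.11)/2 × 6 = 23.34
  Sum = 63.24 mg/L·hr
Tail: C_last/k_e = 2.11/0.169 = 12.485
AUC_0→∞ (subcutaneous injection) = 63.24 + 12.485 = 75.725 mg/L·hr
F = (AUC_ev/D_ev)/(AUC_iv/D_iv) = (75.725/10)/(273/10) = 7.5725/27.3 = 0.2774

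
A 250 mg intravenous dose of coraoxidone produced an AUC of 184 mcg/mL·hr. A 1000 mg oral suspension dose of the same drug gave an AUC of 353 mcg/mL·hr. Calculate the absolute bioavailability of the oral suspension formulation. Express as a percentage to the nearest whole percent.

F = 48%

F = (AUC_ev / D_ev) / (AUC_iv / D_iv)
  = (353/1000) / (184/250)
  = 0.353 / 0.736 = 0.4796
  = 47.96%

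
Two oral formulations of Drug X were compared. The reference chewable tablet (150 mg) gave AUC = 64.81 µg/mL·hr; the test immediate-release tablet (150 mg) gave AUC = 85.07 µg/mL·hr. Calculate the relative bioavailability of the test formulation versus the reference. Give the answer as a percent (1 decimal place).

F_rel = (AUC_test/D_test) / (AUC_ref/D_ref)
      = (85.07/150) / (64.81/150)
      = 0.567133 / 0.432067 = 1.3126 = 131.26%

F_rel = 131.3%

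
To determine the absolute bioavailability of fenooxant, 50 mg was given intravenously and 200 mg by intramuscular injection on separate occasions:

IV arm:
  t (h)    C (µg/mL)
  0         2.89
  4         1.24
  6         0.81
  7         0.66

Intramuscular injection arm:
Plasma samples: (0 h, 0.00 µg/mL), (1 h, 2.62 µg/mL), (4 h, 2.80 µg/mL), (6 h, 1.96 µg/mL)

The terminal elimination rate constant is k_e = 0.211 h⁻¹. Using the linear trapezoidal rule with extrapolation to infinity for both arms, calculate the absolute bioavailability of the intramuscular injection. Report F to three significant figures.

F = 0.414

Trapezoidal AUC_0→7 (IV):
  [0→4]: (2.89+1.24)/2 × 4 = 8.26
  [4→6]: (1.24+0.81)/2 × 2 = 2.05
  [6→7]: (0.81+0.66)/2 × 1 = 0.735
  Sum = 11.045 µg/mL·h
IV tail: 0.66/0.211 = 3.128; AUC_iv,0→∞ = 11.045 + 3.128 = 14.173 µg/mL·h
Trapezoidal AUC_0→6 (intramuscular injection):
  [0→1]: (0.00+2.62)/2 × 1 = 1.31
  [1→4]: (2.62+2.80)/2 × 3 = 8.13
  [4→6]: (2.80+1.96)/2 × 2 = 4.76
  Sum = 14.2 µg/mL·h
intramuscular injection tail: 1.96/0.211 = 9.289; AUC_ev,0→∞ = 14.2 + 9.289 = 23.489 µg/mL·h
F = (AUC_ev/D_ev)/(AUC_iv/D_iv) = (23.489/200)/(14.173/50) = 0.117445/0.28346 = 0.4143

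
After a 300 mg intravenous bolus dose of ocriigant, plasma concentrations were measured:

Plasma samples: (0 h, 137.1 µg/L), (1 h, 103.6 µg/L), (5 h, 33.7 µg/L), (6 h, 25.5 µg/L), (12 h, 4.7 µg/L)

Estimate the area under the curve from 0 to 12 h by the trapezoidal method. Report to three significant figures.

AUC = 515 µg/L·h

Trapezoidal AUC_0→12:
  [0→1]: (137.1+103.6)/2 × 1 = 120.35
  [1→5]: (103.6+33.7)/2 × 4 = 274.6
  [5→6]: (33.7+25.5)/2 × 1 = 29.6
  [6→12]: (25.5+4.7)/2 × 6 = 90.6
  Sum = 515.15 µg/L·h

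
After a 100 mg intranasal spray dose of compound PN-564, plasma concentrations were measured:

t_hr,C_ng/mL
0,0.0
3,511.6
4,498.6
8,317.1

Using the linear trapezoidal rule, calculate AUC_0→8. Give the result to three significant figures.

Trapezoidal AUC_0→8:
  [0→3]: (0.0+511.6)/2 × 3 = 767.4
  [3→4]: (511.6+498.6)/2 × 1 = 505.1
  [4→8]: (498.6+317.1)/2 × 4 = 1631.4
  Sum = 2903.9 ng/mL·hr

AUC = 2900 ng/mL·hr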